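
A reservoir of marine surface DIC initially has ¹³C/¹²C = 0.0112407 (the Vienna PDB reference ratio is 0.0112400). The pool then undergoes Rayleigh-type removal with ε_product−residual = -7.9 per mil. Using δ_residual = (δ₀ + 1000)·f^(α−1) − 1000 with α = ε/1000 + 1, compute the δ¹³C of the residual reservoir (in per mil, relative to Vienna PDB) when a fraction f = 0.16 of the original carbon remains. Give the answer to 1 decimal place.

14.6 per mil

δ₀ = (0.0112407/0.0112400 − 1)×1000 = (1.000062 − 1)×1000 = 0.062 per mil
α − 1 = ε/1000 = -0.0079
f^(α−1) = 0.16^(-0.0079) = 1.014583
δ_res = (0.062 + 1000) × 1.014583 − 1000 = 1014.646 − 1000 = 14.65 per mil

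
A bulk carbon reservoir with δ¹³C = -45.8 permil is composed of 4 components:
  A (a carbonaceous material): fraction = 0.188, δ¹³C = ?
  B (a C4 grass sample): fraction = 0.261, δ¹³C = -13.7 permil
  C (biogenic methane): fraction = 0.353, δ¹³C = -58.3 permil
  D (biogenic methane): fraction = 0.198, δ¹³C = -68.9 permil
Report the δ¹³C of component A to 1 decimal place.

-42.6 permil

Isotope mass balance: δ_bulk = Σ fᵢ·δᵢ.
-45.8 = 0.188×δ_A + 0.261×(-13.7) + 0.353×(-58.3) + 0.198×(-68.9)
0.188·δ_A = -45.8 − (-37.798) = -8.002
δ_A = -8.002 / 0.188 = -42.56 permil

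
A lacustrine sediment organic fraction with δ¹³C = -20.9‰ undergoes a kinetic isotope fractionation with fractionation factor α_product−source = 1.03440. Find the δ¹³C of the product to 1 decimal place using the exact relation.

12.8‰

δ_product = (δ_source + 1000)·α − 1000
δ_product = (-20.9 + 1000) × 1.03440 − 1000
δ_product = 1012.781 − 1000 = 12.78‰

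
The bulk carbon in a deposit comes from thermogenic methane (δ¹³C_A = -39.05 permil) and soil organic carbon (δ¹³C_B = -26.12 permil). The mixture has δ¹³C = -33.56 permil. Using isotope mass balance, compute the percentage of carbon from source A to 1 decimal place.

57.5%

δ_mix = f_A·δ_A + (1 − f_A)·δ_B  ⇒  f_A = (δ_mix − δ_B)/(δ_A − δ_B)
f_A = (-33.56 − (-26.12)) / (-39.05 − (-26.12))
f_A = -7.44 / -12.93 = 0.5754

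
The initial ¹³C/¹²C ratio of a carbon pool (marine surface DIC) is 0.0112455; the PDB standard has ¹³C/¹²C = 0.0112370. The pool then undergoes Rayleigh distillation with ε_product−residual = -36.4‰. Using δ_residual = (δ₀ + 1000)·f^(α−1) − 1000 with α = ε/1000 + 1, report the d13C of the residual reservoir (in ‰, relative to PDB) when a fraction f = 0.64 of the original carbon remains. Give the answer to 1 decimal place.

δ₀ = (0.0112455/0.0112370 − 1)×1000 = (1.000756 − 1)×1000 = 0.756‰
α − 1 = ε/1000 = -0.0364
f^(α−1) = 0.64^(-0.0364) = 1.016378
δ_res = (0.756 + 1000) × 1.016378 − 1000 = 1017.146 − 1000 = 17.15‰

17.1‰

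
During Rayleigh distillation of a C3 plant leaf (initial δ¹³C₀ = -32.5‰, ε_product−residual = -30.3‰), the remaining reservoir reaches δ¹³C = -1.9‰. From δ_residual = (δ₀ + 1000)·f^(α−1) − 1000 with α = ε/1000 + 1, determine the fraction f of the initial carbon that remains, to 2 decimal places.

0.36

α − 1 = ε/1000 = -0.0303
(δ_res + 1000)/(δ₀ + 1000) = (-1.9 + 1000)/(-32.5 + 1000) = 998.1/967.5 = 1.031628
f = 1.031628^(1/-0.0303) = exp(ln(1.031628)/-0.0303) = exp(0.03114/-0.0303)
f = exp(-1.0277) = 0.3578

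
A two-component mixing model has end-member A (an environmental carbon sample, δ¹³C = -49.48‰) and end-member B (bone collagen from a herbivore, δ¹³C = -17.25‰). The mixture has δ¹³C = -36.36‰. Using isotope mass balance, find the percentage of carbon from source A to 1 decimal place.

59.3%

δ_mix = f_A·δ_A + (1 − f_A)·δ_B  ⇒  f_A = (δ_mix − δ_B)/(δ_A − δ_B)
f_A = (-36.36 − (-17.25)) / (-49.48 − (-17.25))
f_A = -19.11 / -32.23 = 0.5929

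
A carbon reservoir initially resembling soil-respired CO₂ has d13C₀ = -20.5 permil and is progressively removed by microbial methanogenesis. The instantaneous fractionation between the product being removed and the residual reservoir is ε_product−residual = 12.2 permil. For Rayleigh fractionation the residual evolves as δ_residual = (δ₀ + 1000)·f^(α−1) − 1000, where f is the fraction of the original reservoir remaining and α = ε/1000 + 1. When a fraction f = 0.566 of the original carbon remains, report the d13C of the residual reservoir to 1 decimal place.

-27.3 permil

Rayleigh residual: δ_res = (δ₀ + 1000)·f^(α−1) − 1000
α = ε/1000 + 1 = 1.01220, so α − 1 = 0.01220
f^(α−1) = 0.566^(0.01220) = 0.993080
δ_res = (-20.5 + 1000) × 0.993080 − 1000 = 972.722 − 1000 = -27.28 permil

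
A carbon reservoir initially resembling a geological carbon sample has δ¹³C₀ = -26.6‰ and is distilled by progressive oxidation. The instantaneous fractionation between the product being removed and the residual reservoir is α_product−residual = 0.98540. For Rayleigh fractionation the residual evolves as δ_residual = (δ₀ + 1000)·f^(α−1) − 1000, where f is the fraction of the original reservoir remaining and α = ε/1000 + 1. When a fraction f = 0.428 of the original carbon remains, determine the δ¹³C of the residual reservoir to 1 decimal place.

Rayleigh residual: δ_res = (δ₀ + 1000)·f^(α−1) − 1000
α − 1 = -0.01460
f^(α−1) = 0.428^(-0.01460) = 1.012467
δ_res = (-26.6 + 1000) × 1.012467 − 1000 = 985.535 − 1000 = -14.46‰

-14.5‰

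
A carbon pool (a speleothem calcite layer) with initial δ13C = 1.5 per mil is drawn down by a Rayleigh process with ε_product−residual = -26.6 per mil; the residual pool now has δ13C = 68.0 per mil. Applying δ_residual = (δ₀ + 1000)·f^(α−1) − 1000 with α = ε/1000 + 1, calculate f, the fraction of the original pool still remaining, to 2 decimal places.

α − 1 = ε/1000 = -0.0266
(δ_res + 1000)/(δ₀ + 1000) = (68.0 + 1000)/(1.5 + 1000) = 1068.0/1001.5 = 1.066400
f = 1.066400^(1/-0.0266) = exp(ln(1.066400)/-0.0266) = exp(0.06429/-0.0266)
f = exp(-2.4169) = 0.0892

0.09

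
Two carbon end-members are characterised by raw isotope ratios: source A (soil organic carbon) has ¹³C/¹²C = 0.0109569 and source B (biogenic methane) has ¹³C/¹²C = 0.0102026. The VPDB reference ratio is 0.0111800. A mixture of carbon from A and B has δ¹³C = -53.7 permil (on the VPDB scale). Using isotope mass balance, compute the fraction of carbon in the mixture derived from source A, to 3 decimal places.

δ_A = (0.0109569/0.0111800 − 1)×1000 = (0.980045 − 1)×1000 = -19.955 permil
δ_B = (0.0102026/0.0111800 − 1)×1000 = (0.912576 − 1)×1000 = -87.424 permil
f_A = (δ_mix − δ_B)/(δ_A − δ_B) = (-53.7 − (-87.424))/(-19.955 − (-87.424))
f_A = 33.724 / 67.469 = 0.4998

0.500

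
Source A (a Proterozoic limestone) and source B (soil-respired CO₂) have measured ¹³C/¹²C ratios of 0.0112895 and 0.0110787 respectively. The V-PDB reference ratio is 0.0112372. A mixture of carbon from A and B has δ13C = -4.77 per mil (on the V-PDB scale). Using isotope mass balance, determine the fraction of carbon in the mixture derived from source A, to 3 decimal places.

0.498

δ_A = (0.0112895/0.0112372 − 1)×1000 = (1.004654 − 1)×1000 = 4.654 per mil
δ_B = (0.0110787/0.0112372 − 1)×1000 = (0.985895 − 1)×1000 = -14.105 per mil
f_A = (δ_mix − δ_B)/(δ_A − δ_B) = (-4.77 − (-14.105))/(4.654 − (-14.105))
f_A = 9.335 / 18.759 = 0.4976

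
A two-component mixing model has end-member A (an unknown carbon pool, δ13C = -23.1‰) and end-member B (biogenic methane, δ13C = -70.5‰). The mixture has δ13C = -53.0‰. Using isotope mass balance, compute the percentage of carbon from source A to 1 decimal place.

δ_mix = f_A·δ_A + (1 − f_A)·δ_B  ⇒  f_A = (δ_mix − δ_B)/(δ_A − δ_B)
f_A = (-53.0 − (-70.5)) / (-23.1 − (-70.5))
f_A = 17.5 / 47.4 = 0.3692

36.9%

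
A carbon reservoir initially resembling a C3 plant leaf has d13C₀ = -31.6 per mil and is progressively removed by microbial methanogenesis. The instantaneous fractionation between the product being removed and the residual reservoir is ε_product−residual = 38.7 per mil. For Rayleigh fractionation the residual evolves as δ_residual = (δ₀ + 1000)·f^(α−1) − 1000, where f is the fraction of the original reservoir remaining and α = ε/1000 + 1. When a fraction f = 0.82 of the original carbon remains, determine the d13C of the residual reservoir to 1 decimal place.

Rayleigh residual: δ_res = (δ₀ + 1000)·f^(α−1) − 1000
α = ε/1000 + 1 = 1.03870, so α − 1 = 0.03870
f^(α−1) = 0.82^(0.03870) = 0.992349
δ_res = (-31.6 + 1000) × 0.992349 − 1000 = 960.991 − 1000 = -39.01 per mil

-39.0 per mil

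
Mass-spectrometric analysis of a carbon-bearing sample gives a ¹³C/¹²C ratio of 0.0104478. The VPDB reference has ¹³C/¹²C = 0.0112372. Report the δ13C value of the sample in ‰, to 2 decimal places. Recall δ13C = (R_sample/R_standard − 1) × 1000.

-70.25‰

δ13C = (R_sample / R_standard − 1) × 1000
R_sample / R_standard = 0.0104478 / 0.0112372 = 0.929751
δ13C = (0.929751 − 1) × 1000 = -70.249‰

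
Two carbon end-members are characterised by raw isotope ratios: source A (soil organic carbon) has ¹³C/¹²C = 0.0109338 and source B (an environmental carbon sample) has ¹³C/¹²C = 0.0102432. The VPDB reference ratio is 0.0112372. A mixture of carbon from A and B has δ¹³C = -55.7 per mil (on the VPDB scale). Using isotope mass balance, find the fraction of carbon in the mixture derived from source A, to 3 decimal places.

δ_A = (0.0109338/0.0112372 − 1)×1000 = (0.973000 − 1)×1000 = -27.000 per mil
δ_B = (0.0102432/0.0112372 − 1)×1000 = (0.911544 − 1)×1000 = -88.456 per mil
f_A = (δ_mix − δ_B)/(δ_A − δ_B) = (-55.7 − (-88.456))/(-27.000 − (-88.456))
f_A = 32.756 / 61.457 = 0.5330

0.533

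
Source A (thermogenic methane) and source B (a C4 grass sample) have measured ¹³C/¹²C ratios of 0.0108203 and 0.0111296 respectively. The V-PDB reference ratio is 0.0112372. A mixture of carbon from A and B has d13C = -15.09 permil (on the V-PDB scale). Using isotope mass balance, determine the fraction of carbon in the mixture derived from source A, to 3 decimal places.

0.200

δ_A = (0.0108203/0.0112372 − 1)×1000 = (0.962900 − 1)×1000 = -37.100 permil
δ_B = (0.0111296/0.0112372 − 1)×1000 = (0.990425 − 1)×1000 = -9.575 permil
f_A = (δ_mix − δ_B)/(δ_A − δ_B) = (-15.09 − (-9.575))/(-37.100 − (-9.575))
f_A = -5.515 / -27.525 = 0.2004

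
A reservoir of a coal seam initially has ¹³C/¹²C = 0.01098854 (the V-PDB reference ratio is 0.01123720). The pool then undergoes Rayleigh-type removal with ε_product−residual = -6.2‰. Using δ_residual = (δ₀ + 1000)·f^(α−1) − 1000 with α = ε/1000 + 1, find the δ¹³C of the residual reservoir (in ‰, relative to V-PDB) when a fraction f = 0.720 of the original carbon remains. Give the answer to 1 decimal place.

-20.1‰

δ₀ = (0.01098854/0.01123720 − 1)×1000 = (0.977872 − 1)×1000 = -22.128‰
α − 1 = ε/1000 = -0.0062
f^(α−1) = 0.720^(-0.0062) = 1.002039
δ_res = (-22.128 + 1000) × 1.002039 − 1000 = 979.865 − 1000 = -20.13‰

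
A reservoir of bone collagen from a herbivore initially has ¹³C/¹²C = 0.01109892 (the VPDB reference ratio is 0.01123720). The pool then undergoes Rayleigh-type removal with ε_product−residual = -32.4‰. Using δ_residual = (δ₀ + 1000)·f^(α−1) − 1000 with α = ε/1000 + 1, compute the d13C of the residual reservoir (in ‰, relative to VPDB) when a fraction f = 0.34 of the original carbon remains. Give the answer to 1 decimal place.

22.8‰

δ₀ = (0.01109892/0.01123720 − 1)×1000 = (0.987694 − 1)×1000 = -12.306‰
α − 1 = ε/1000 = -0.0324
f^(α−1) = 0.34^(-0.0324) = 1.035571
δ_res = (-12.306 + 1000) × 1.035571 − 1000 = 1022.828 − 1000 = 22.83‰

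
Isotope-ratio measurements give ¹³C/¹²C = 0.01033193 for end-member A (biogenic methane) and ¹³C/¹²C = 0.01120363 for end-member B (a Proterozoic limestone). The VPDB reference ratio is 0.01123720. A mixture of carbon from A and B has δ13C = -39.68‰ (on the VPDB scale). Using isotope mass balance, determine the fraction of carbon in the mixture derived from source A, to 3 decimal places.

0.473

δ_A = (0.01033193/0.01123720 − 1)×1000 = (0.919440 − 1)×1000 = -80.560‰
δ_B = (0.01120363/0.01123720 − 1)×1000 = (0.997013 − 1)×1000 = -2.987‰
f_A = (δ_mix − δ_B)/(δ_A − δ_B) = (-39.68 − (-2.987))/(-80.560 − (-2.987))
f_A = -36.693 / -77.573 = 0.4730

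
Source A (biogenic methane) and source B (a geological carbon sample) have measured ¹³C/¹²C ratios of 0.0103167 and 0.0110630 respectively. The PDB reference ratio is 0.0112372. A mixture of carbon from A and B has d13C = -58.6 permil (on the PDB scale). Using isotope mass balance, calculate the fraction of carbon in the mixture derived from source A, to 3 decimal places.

0.649

δ_A = (0.0103167/0.0112372 − 1)×1000 = (0.918085 − 1)×1000 = -81.915 permil
δ_B = (0.0110630/0.0112372 − 1)×1000 = (0.984498 − 1)×1000 = -15.502 permil
f_A = (δ_mix − δ_B)/(δ_A − δ_B) = (-58.6 − (-15.502))/(-81.915 − (-15.502))
f_A = -43.098 / -66.413 = 0.6489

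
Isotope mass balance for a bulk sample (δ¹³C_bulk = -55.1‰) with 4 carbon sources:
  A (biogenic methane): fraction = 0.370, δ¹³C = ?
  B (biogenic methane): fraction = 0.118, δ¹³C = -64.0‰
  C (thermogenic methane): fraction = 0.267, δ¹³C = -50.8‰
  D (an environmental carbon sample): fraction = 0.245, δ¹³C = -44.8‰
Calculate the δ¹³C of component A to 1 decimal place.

Isotope mass balance: δ_bulk = Σ fᵢ·δᵢ.
-55.1 = 0.370×δ_A + 0.118×(-64.0) + 0.267×(-50.8) + 0.245×(-44.8)
0.370·δ_A = -55.1 − (-32.092) = -23.008
δ_A = -23.008 / 0.370 = -62.18‰

-62.2‰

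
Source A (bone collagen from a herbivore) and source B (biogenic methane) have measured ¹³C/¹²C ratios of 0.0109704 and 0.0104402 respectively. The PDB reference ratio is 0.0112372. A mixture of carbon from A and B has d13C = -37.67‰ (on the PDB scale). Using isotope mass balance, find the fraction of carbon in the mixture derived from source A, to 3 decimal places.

δ_A = (0.0109704/0.0112372 − 1)×1000 = (0.976257 − 1)×1000 = -23.743‰
δ_B = (0.0104402/0.0112372 − 1)×1000 = (0.929075 − 1)×1000 = -70.925‰
f_A = (δ_mix − δ_B)/(δ_A − δ_B) = (-37.67 − (-70.925))/(-23.743 − (-70.925))
f_A = 33.255 / 47.183 = 0.7048

0.705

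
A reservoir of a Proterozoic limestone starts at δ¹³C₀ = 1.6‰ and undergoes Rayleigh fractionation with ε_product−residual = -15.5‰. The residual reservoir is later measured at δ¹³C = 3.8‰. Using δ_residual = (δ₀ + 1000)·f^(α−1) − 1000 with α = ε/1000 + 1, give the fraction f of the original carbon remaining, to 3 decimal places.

0.868

α − 1 = ε/1000 = -0.0155
(δ_res + 1000)/(δ₀ + 1000) = (3.8 + 1000)/(1.6 + 1000) = 1003.8/1001.6 = 1.002196
f = 1.002196^(1/-0.0155) = exp(ln(1.002196)/-0.0155) = exp(0.00219/-0.0155)
f = exp(-0.1416) = 0.8680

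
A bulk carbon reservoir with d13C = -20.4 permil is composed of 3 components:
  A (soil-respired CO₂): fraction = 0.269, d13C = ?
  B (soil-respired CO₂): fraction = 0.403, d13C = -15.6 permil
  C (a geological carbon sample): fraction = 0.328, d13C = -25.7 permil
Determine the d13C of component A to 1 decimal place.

-21.1 permil

Isotope mass balance: δ_bulk = Σ fᵢ·δᵢ.
-20.4 = 0.269×δ_A + 0.403×(-15.6) + 0.328×(-25.7)
0.269·δ_A = -20.4 − (-14.716) = -5.684
δ_A = -5.684 / 0.269 = -21.13 permil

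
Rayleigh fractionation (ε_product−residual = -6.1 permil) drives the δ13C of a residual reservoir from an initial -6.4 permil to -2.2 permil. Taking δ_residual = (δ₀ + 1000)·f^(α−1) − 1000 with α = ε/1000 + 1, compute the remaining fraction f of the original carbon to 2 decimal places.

α − 1 = ε/1000 = -0.0061
(δ_res + 1000)/(δ₀ + 1000) = (-2.2 + 1000)/(-6.4 + 1000) = 997.8/993.6 = 1.004227
f = 1.004227^(1/-0.0061) = exp(ln(1.004227)/-0.0061) = exp(0.00422/-0.0061)
f = exp(-0.6915) = 0.5008

0.50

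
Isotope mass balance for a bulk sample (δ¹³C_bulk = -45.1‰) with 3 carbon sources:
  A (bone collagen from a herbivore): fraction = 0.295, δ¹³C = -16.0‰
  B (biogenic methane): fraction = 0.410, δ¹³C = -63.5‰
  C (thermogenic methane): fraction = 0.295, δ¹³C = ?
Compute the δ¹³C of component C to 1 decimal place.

-48.6‰

Isotope mass balance: δ_bulk = Σ fᵢ·δᵢ.
-45.1 = 0.295×(-16.0) + 0.410×(-63.5) + 0.295×δ_C
0.295·δ_C = -45.1 − (-30.755) = -14.345
δ_C = -14.345 / 0.295 = -48.63‰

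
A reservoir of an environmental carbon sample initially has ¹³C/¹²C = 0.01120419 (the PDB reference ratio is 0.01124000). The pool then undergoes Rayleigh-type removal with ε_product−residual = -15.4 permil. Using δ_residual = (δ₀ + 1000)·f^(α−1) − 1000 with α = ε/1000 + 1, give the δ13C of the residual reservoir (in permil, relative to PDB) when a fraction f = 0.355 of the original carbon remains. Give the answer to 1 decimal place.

δ₀ = (0.01120419/0.01124000 − 1)×1000 = (0.996814 − 1)×1000 = -3.186 permil
α − 1 = ε/1000 = -0.0154
f^(α−1) = 0.355^(-0.0154) = 1.016077
δ_res = (-3.186 + 1000) × 1.016077 − 1000 = 1012.840 − 1000 = 12.84 permil

12.8 permil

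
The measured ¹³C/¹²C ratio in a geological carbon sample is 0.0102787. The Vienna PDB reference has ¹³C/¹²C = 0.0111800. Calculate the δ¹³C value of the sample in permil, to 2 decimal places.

-80.62 permil

δ¹³C = (R_sample / R_standard − 1) × 1000
R_sample / R_standard = 0.0102787 / 0.0111800 = 0.919383
δ¹³C = (0.919383 − 1) × 1000 = -80.617 permil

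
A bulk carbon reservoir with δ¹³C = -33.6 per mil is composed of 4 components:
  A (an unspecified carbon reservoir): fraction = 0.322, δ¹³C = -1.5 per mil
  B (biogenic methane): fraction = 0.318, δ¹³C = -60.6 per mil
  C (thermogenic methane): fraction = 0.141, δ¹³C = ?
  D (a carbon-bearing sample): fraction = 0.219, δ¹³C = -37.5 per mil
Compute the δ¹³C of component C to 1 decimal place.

-40.0 per mil

Isotope mass balance: δ_bulk = Σ fᵢ·δᵢ.
-33.6 = 0.322×(-1.5) + 0.318×(-60.6) + 0.141×δ_C + 0.219×(-37.5)
0.141·δ_C = -33.6 − (-27.966) = -5.634
δ_C = -5.634 / 0.141 = -39.96 per mil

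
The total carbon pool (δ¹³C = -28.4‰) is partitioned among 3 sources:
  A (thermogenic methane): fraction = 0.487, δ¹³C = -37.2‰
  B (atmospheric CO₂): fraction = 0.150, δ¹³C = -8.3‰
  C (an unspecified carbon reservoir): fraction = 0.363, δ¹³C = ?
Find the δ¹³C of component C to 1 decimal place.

Isotope mass balance: δ_bulk = Σ fᵢ·δᵢ.
-28.4 = 0.487×(-37.2) + 0.150×(-8.3) + 0.363×δ_C
0.363·δ_C = -28.4 − (-19.361) = -9.039
δ_C = -9.039 / 0.363 = -24.90‰

-24.9‰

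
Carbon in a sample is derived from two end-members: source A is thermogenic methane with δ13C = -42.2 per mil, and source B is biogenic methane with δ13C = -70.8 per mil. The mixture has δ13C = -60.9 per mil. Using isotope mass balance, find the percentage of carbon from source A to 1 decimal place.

34.6%

δ_mix = f_A·δ_A + (1 − f_A)·δ_B  ⇒  f_A = (δ_mix − δ_B)/(δ_A − δ_B)
f_A = (-60.9 − (-70.8)) / (-42.2 − (-70.8))
f_A = 9.9 / 28.6 = 0.3462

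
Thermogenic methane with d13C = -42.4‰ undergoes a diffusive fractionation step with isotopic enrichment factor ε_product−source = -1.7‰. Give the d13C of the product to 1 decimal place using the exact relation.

Exactly, δ_product = (δ_source + 1000)·(ε/1000 + 1) − 1000.
δ_product = (-42.4 + 1000) × (-1.7/1000 + 1) − 1000
δ_product = -44.03‰

-44.0‰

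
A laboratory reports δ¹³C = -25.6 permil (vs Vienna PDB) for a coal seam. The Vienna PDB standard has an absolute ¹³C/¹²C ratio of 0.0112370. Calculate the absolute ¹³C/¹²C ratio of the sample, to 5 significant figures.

0.010949

R_sample = R_standard × (δ¹³C/1000 + 1)
R_sample = 0.0112370 × (-25.6/1000 + 1) = 0.0112370 × 0.974400
R_sample = 0.0109493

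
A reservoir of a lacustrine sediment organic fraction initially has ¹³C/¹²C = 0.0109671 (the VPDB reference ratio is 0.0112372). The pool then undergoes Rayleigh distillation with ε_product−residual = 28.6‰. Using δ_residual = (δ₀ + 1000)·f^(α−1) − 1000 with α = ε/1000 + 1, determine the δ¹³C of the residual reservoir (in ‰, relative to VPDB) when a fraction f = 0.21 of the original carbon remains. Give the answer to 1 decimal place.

δ₀ = (0.0109671/0.0112372 − 1)×1000 = (0.975964 − 1)×1000 = -24.036‰
α − 1 = ε/1000 = 0.0286
f^(α−1) = 0.21^(0.0286) = 0.956347
δ_res = (-24.036 + 1000) × 0.956347 − 1000 = 933.360 − 1000 = -66.64‰

-66.6‰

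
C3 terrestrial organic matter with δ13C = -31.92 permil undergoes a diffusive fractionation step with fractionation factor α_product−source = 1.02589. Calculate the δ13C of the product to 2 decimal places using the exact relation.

-6.86 permil

δ_product = (δ_source + 1000)·α − 1000
δ_product = (-31.92 + 1000) × 1.02589 − 1000
δ_product = 993.144 − 1000 = -6.856 permil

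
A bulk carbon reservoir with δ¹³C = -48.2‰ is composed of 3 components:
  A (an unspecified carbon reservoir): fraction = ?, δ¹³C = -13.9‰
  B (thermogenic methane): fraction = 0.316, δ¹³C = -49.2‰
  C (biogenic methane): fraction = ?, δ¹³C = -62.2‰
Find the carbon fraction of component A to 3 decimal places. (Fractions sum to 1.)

Let f_A and f_C be the unknown fractions; fractions sum to 1 so f_A + f_C = 0.684.
Mass balance: Σ fᵢ·δᵢ = δ_bulk ⇒ f_A·(-13.9) + f_C·(-62.2) = -48.2 − (-15.547) = -32.653
Substitute f_C = 0.684 − f_A:
f_A·(-13.9 − -62.2) = -32.653 − 0.684×(-62.2) = 9.892
f_A = 9.892 / 48.3 = 0.2048

0.205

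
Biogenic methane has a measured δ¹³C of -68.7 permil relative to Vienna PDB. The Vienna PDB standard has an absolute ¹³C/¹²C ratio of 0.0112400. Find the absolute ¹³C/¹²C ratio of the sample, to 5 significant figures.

0.010468

R_sample = R_standard × (δ¹³C/1000 + 1)
R_sample = 0.0112400 × (-68.7/1000 + 1) = 0.0112400 × 0.931300
R_sample = 0.0104678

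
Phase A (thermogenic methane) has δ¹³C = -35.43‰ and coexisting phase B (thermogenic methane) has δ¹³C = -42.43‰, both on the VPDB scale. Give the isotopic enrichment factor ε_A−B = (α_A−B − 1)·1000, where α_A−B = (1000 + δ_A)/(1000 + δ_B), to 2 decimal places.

α_A−B = (1000 + -35.43) / (1000 + -42.43) = 964.57 / 957.57 = 1.007310
ε_A−B = (1.007310 − 1) × 1000 = 7.310‰
(The approximation ε ≈ δ_A − δ_B would give 7.00‰.)

7.31‰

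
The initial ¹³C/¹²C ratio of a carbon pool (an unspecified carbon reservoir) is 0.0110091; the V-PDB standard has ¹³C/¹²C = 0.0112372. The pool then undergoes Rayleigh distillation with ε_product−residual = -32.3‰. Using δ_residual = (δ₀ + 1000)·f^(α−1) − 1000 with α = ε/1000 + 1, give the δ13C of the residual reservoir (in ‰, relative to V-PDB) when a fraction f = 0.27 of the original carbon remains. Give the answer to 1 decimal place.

δ₀ = (0.0110091/0.0112372 − 1)×1000 = (0.979701 − 1)×1000 = -20.299‰
α − 1 = ε/1000 = -0.0323
f^(α−1) = 0.27^(-0.0323) = 1.043198
δ_res = (-20.299 + 1000) × 1.043198 − 1000 = 1022.023 − 1000 = 22.02‰

22.0‰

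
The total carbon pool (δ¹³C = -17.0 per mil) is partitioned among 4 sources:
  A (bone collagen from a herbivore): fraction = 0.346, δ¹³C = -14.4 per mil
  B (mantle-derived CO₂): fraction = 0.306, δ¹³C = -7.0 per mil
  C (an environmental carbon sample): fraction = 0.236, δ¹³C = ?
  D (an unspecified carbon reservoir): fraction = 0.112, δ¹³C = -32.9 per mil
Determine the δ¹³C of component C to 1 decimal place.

Isotope mass balance: δ_bulk = Σ fᵢ·δᵢ.
-17.0 = 0.346×(-14.4) + 0.306×(-7.0) + 0.236×δ_C + 0.112×(-32.9)
0.236·δ_C = -17.0 − (-10.809) = -6.191
δ_C = -6.191 / 0.236 = -26.23 per mil

-26.2 per mil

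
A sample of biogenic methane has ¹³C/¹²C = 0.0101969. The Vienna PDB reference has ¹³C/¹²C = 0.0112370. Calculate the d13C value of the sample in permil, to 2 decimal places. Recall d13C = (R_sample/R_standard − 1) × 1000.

-92.56 permil

d13C = (R_sample / R_standard − 1) × 1000
R_sample / R_standard = 0.0101969 / 0.0112370 = 0.907440
d13C = (0.907440 − 1) × 1000 = -92.560 permil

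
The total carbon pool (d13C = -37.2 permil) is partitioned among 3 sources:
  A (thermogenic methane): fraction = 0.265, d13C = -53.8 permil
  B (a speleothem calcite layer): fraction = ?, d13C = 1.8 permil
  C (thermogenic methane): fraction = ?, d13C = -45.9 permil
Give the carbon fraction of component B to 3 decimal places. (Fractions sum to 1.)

Let f_B and f_C be the unknown fractions; fractions sum to 1 so f_B + f_C = 0.735.
Mass balance: Σ fᵢ·δᵢ = δ_bulk ⇒ f_B·(1.8) + f_C·(-45.9) = -37.2 − (-14.257) = -22.943
Substitute f_C = 0.735 − f_B:
f_B·(1.8 − -45.9) = -22.943 − 0.735×(-45.9) = 10.793
f_B = 10.793 / 47.7 = 0.2263

0.226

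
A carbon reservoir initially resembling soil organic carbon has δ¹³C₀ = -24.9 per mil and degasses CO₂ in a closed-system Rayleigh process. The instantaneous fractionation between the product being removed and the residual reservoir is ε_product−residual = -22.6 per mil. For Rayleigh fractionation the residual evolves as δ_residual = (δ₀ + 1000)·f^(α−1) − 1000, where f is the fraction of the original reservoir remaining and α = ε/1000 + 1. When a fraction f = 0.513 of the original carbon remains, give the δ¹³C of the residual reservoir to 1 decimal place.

-10.1 per mil

Rayleigh residual: δ_res = (δ₀ + 1000)·f^(α−1) − 1000
α = ε/1000 + 1 = 0.97740, so α − 1 = -0.02260
f^(α−1) = 0.513^(-0.02260) = 1.015199
δ_res = (-24.9 + 1000) × 1.015199 − 1000 = 989.921 − 1000 = -10.08 per mil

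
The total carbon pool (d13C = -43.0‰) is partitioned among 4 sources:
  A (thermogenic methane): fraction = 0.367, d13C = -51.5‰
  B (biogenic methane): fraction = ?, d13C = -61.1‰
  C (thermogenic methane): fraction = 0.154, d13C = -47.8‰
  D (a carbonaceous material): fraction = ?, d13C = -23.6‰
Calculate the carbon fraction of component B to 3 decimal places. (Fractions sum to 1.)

Let f_B and f_D be the unknown fractions; fractions sum to 1 so f_B + f_D = 0.479.
Mass balance: Σ fᵢ·δᵢ = δ_bulk ⇒ f_B·(-61.1) + f_D·(-23.6) = -43.0 − (-26.262) = -16.738
Substitute f_D = 0.479 − f_B:
f_B·(-61.1 − -23.6) = -16.738 − 0.479×(-23.6) = -5.434
f_B = -5.434 / -37.5 = 0.1449

0.145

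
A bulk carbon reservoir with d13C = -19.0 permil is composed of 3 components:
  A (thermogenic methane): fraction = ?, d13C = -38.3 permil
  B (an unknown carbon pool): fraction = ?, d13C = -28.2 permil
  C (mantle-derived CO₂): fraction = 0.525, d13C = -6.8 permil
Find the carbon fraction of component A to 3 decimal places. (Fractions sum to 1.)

Let f_A and f_B be the unknown fractions; fractions sum to 1 so f_A + f_B = 0.475.
Mass balance: Σ fᵢ·δᵢ = δ_bulk ⇒ f_A·(-38.3) + f_B·(-28.2) = -19.0 − (-3.570) = -15.430
Substitute f_B = 0.475 − f_A:
f_A·(-38.3 − -28.2) = -15.430 − 0.475×(-28.2) = -2.035
f_A = -2.035 / -10.1 = 0.2015

0.201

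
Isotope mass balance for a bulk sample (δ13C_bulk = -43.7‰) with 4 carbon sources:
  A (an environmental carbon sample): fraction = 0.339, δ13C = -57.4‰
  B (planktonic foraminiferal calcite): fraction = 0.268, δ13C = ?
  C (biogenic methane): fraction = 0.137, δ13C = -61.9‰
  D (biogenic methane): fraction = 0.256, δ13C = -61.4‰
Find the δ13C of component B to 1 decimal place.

-0.2‰

Isotope mass balance: δ_bulk = Σ fᵢ·δᵢ.
-43.7 = 0.339×(-57.4) + 0.268×δ_B + 0.137×(-61.9) + 0.256×(-61.4)
0.268·δ_B = -43.7 − (-43.657) = -0.043
δ_B = -0.043 / 0.268 = -0.16‰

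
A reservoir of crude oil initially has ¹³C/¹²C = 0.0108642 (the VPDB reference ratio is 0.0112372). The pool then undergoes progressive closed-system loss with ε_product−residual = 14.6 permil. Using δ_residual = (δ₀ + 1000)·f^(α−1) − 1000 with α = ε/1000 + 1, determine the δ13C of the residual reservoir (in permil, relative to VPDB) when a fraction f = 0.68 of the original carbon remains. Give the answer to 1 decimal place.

-38.6 permil

δ₀ = (0.0108642/0.0112372 − 1)×1000 = (0.966807 − 1)×1000 = -33.193 permil
α − 1 = ε/1000 = 0.0146
f^(α−1) = 0.68^(0.0146) = 0.994385
δ_res = (-33.193 + 1000) × 0.994385 − 1000 = 961.378 − 1000 = -38.62 permil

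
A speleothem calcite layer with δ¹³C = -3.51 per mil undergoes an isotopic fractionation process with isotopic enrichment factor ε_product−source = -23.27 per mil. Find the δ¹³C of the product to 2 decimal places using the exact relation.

To first order, δ_product ≈ δ_source + ε = -26.78 per mil.
Exactly, δ_product = (δ_source + 1000)·(ε/1000 + 1) − 1000.
δ_product = (-3.51 + 1000) × (-23.27/1000 + 1) − 1000
δ_product = -26.698 per mil

-26.70 per mil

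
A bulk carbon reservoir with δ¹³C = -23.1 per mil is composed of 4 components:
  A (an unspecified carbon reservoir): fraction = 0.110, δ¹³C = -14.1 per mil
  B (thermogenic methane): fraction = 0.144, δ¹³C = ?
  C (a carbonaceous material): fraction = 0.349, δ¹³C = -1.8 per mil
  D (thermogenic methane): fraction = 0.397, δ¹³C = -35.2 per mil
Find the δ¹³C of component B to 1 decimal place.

-48.2 per mil

Isotope mass balance: δ_bulk = Σ fᵢ·δᵢ.
-23.1 = 0.110×(-14.1) + 0.144×δ_B + 0.349×(-1.8) + 0.397×(-35.2)
0.144·δ_B = -23.1 − (-16.154) = -6.946
δ_B = -6.946 / 0.144 = -48.24 per mil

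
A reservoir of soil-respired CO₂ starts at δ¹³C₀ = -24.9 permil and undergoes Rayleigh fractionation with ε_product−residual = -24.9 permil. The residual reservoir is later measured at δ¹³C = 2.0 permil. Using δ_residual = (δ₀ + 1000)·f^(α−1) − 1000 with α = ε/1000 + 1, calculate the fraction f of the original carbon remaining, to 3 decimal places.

0.335

α − 1 = ε/1000 = -0.0249
(δ_res + 1000)/(δ₀ + 1000) = (2.0 + 1000)/(-24.9 + 1000) = 1002.0/975.1 = 1.027587
f = 1.027587^(1/-0.0249) = exp(ln(1.027587)/-0.0249) = exp(0.02721/-0.0249)
f = exp(-1.0929) = 0.3352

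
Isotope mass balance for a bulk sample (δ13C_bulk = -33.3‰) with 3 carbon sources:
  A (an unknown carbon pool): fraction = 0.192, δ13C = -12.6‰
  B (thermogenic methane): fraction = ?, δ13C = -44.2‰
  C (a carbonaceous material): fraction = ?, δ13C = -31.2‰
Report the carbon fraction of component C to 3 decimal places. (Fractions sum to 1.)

Let f_C and f_B be the unknown fractions; fractions sum to 1 so f_C + f_B = 0.808.
Mass balance: Σ fᵢ·δᵢ = δ_bulk ⇒ f_C·(-31.2) + f_B·(-44.2) = -33.3 − (-2.419) = -30.881
Substitute f_B = 0.808 − f_C:
f_C·(-31.2 − -44.2) = -30.881 − 0.808×(-44.2) = 4.833
f_C = 4.833 / 13.0 = 0.3718

0.372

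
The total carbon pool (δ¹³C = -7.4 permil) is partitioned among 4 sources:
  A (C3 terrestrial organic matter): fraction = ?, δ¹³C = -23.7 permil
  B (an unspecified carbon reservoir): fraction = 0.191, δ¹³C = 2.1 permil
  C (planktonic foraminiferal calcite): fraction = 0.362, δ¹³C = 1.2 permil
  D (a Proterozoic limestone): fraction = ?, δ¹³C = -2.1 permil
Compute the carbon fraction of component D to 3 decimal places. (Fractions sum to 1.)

0.109

Let f_D and f_A be the unknown fractions; fractions sum to 1 so f_D + f_A = 0.447.
Mass balance: Σ fᵢ·δᵢ = δ_bulk ⇒ f_D·(-2.1) + f_A·(-23.7) = -7.4 − (0.835) = -8.236
Substitute f_A = 0.447 − f_D:
f_D·(-2.1 − -23.7) = -8.236 − 0.447×(-23.7) = 2.358
f_D = 2.358 / 21.6 = 0.1092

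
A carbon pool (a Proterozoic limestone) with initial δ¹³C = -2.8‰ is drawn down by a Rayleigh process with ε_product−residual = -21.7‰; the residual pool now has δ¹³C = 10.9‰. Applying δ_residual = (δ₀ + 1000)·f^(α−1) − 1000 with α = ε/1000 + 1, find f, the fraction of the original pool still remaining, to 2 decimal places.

α − 1 = ε/1000 = -0.0217
(δ_res + 1000)/(δ₀ + 1000) = (10.9 + 1000)/(-2.8 + 1000) = 1010.9/997.2 = 1.013738
f = 1.013738^(1/-0.0217) = exp(ln(1.013738)/-0.0217) = exp(0.01364/-0.0217)
f = exp(-0.6288) = 0.5332

0.53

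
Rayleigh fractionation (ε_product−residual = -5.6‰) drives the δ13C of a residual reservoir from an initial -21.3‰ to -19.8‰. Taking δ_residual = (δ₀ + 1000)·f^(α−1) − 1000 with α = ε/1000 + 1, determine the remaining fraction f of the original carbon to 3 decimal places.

0.761

α − 1 = ε/1000 = -0.0056
(δ_res + 1000)/(δ₀ + 1000) = (-19.8 + 1000)/(-21.3 + 1000) = 980.2/978.7 = 1.001533
f = 1.001533^(1/-0.0056) = exp(ln(1.001533)/-0.0056) = exp(0.00153/-0.0056)
f = exp(-0.2735) = 0.7607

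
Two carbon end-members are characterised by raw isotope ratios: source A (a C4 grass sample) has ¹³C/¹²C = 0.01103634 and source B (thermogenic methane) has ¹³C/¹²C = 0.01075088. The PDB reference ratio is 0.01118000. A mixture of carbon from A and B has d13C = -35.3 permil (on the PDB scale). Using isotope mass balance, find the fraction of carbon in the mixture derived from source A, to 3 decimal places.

0.121

δ_A = (0.01103634/0.01118000 − 1)×1000 = (0.987150 − 1)×1000 = -12.850 permil
δ_B = (0.01075088/0.01118000 − 1)×1000 = (0.961617 − 1)×1000 = -38.383 permil
f_A = (δ_mix − δ_B)/(δ_A − δ_B) = (-35.3 − (-38.383))/(-12.850 − (-38.383))
f_A = 3.083 / 25.533 = 0.1207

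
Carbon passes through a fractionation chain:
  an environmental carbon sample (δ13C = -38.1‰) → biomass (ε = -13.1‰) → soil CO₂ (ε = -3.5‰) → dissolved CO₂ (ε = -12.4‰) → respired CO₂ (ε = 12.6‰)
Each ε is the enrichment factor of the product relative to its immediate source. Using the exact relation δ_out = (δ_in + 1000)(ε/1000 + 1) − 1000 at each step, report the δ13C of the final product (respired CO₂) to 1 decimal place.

step 1: δ = (-38.10 + 1000)·(-13.1/1000 + 1) − 1000 = -50.70‰
step 2: δ = (-50.70 + 1000)·(-3.5/1000 + 1) − 1000 = -54.02‰
step 3: δ = (-54.02 + 1000)·(-12.4/1000 + 1) − 1000 = -65.75‰
step 4: δ = (-65.75 + 1000)·(12.6/1000 + 1) − 1000 = -53.98‰

-54.0‰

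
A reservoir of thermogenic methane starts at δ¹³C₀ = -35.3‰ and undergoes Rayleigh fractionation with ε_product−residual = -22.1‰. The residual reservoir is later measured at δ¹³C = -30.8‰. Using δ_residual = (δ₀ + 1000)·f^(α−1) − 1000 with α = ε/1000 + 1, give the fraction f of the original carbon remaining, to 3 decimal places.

0.810

α − 1 = ε/1000 = -0.0221
(δ_res + 1000)/(δ₀ + 1000) = (-30.8 + 1000)/(-35.3 + 1000) = 969.2/964.7 = 1.004665
f = 1.004665^(1/-0.0221) = exp(ln(1.004665)/-0.0221) = exp(0.00465/-0.0221)
f = exp(-0.2106) = 0.8101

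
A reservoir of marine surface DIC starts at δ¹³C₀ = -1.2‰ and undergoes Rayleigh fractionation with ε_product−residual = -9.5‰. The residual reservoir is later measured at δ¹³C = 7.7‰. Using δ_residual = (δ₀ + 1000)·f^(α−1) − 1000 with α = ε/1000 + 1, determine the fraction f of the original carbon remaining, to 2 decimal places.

0.39

α − 1 = ε/1000 = -0.0095
(δ_res + 1000)/(δ₀ + 1000) = (7.7 + 1000)/(-1.2 + 1000) = 1007.7/998.8 = 1.008911
f = 1.008911^(1/-0.0095) = exp(ln(1.008911)/-0.0095) = exp(0.00887/-0.0095)
f = exp(-0.9338) = 0.3931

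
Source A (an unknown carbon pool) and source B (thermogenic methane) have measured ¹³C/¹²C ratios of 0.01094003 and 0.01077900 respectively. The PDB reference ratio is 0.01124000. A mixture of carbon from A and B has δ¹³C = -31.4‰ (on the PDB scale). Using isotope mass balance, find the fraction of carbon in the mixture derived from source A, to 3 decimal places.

0.671

δ_A = (0.01094003/0.01124000 − 1)×1000 = (0.973312 − 1)×1000 = -26.688‰
δ_B = (0.01077900/0.01124000 − 1)×1000 = (0.958986 − 1)×1000 = -41.014‰
f_A = (δ_mix − δ_B)/(δ_A − δ_B) = (-31.4 − (-41.014))/(-26.688 − (-41.014))
f_A = 9.614 / 14.327 = 0.6711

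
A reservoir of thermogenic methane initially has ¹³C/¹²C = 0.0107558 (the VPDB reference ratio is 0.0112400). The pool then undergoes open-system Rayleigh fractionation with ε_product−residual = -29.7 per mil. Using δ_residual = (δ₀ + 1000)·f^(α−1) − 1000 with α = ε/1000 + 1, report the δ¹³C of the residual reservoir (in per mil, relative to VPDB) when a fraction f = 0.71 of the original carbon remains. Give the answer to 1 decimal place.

-33.3 per mil

δ₀ = (0.0107558/0.0112400 − 1)×1000 = (0.956922 − 1)×1000 = -43.078 per mil
α − 1 = ε/1000 = -0.0297
f^(α−1) = 0.71^(-0.0297) = 1.010224
δ_res = (-43.078 + 1000) × 1.010224 − 1000 = 966.705 − 1000 = -33.29 per mil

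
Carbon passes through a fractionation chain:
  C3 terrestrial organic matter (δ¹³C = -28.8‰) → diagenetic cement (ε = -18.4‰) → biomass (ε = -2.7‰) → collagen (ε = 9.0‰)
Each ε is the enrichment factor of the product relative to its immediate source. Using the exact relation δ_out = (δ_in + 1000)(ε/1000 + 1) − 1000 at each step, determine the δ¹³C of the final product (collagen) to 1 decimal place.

-40.7‰

step 1: δ = (-28.80 + 1000)·(-18.4/1000 + 1) − 1000 = -46.67‰
step 2: δ = (-46.67 + 1000)·(-2.7/1000 + 1) − 1000 = -49.24‰
step 3: δ = (-49.24 + 1000)·(9.0/1000 + 1) − 1000 = -40.69‰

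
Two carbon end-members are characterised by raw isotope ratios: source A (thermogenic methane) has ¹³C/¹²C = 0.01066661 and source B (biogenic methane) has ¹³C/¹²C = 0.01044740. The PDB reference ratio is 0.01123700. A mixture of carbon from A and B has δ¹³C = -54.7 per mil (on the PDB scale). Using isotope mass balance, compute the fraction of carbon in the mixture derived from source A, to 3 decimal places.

0.798

δ_A = (0.01066661/0.01123700 − 1)×1000 = (0.949240 − 1)×1000 = -50.760 per mil
δ_B = (0.01044740/0.01123700 − 1)×1000 = (0.929732 − 1)×1000 = -70.268 per mil
f_A = (δ_mix − δ_B)/(δ_A − δ_B) = (-54.7 − (-70.268))/(-50.760 − (-70.268))
f_A = 15.568 / 19.508 = 0.7980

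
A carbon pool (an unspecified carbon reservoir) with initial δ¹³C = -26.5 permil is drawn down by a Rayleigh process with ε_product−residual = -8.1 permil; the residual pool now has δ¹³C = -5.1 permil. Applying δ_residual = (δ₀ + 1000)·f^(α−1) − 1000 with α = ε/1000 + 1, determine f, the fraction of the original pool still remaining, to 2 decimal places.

α − 1 = ε/1000 = -0.0081
(δ_res + 1000)/(δ₀ + 1000) = (-5.1 + 1000)/(-26.5 + 1000) = 994.9/973.5 = 1.021983
f = 1.021983^(1/-0.0081) = exp(ln(1.021983)/-0.0081) = exp(0.02174/-0.0081)
f = exp(-2.6845) = 0.0683

0.07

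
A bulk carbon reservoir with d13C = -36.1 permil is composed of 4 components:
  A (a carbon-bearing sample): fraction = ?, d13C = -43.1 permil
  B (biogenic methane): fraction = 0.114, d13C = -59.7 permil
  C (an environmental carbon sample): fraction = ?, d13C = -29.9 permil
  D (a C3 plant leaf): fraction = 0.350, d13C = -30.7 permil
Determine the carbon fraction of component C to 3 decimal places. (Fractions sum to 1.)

0.345

Let f_C and f_A be the unknown fractions; fractions sum to 1 so f_C + f_A = 0.536.
Mass balance: Σ fᵢ·δᵢ = δ_bulk ⇒ f_C·(-29.9) + f_A·(-43.1) = -36.1 − (-17.551) = -18.549
Substitute f_A = 0.536 − f_C:
f_C·(-29.9 − -43.1) = -18.549 − 0.536×(-43.1) = 4.552
f_C = 4.552 / 13.2 = 0.3449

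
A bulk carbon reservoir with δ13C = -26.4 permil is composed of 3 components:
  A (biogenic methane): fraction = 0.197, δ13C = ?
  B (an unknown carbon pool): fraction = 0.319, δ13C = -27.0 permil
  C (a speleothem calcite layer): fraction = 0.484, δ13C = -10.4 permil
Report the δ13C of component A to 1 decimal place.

-64.7 permil

Isotope mass balance: δ_bulk = Σ fᵢ·δᵢ.
-26.4 = 0.197×δ_A + 0.319×(-27.0) + 0.484×(-10.4)
0.197·δ_A = -26.4 − (-13.647) = -12.753
δ_A = -12.753 / 0.197 = -64.74 permil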